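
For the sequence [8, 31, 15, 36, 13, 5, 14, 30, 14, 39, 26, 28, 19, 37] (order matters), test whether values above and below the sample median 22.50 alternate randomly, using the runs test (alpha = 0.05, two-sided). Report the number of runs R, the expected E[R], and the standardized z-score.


Step 1: Compute median = 22.50; label A = above, B = below.
Labels in order: BABABBBABAAABA  (n_A = 7, n_B = 7)
Step 2: Count runs R = 10.
Step 3: Under H0 (random ordering), E[R] = 2*n_A*n_B/(n_A+n_B) + 1 = 2*7*7/14 + 1 = 8.0000.
        Var[R] = 2*n_A*n_B*(2*n_A*n_B - n_A - n_B) / ((n_A+n_B)^2 * (n_A+n_B-1)) = 8232/2548 = 3.2308.
        SD[R] = 1.7974.
Step 4: Continuity-corrected z = (R - 0.5 - E[R]) / SD[R] = (10 - 0.5 - 8.0000) / 1.7974 = 0.8345.
Step 5: Two-sided p-value via normal approximation = 2*(1 - Phi(|z|)) = 0.403986.
Step 6: alpha = 0.05. fail to reject H0.

R = 10, z = 0.8345, p = 0.403986, fail to reject H0.


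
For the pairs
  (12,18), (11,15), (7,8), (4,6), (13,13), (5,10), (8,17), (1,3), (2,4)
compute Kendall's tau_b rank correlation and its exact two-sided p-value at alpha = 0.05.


Step 1: Enumerate the 36 unordered pairs (i,j) with i<j and classify each by sign(x_j-x_i) * sign(y_j-y_i).
  (1,2):dx=-1,dy=-3->C; (1,3):dx=-5,dy=-10->C; (1,4):dx=-8,dy=-12->C; (1,5):dx=+1,dy=-5->D
  (1,6):dx=-7,dy=-8->C; (1,7):dx=-4,dy=-1->C; (1,8):dx=-11,dy=-15->C; (1,9):dx=-10,dy=-14->C
  (2,3):dx=-4,dy=-7->C; (2,4):dx=-7,dy=-9->C; (2,5):dx=+2,dy=-2->D; (2,6):dx=-6,dy=-5->C
  (2,7):dx=-3,dy=+2->D; (2,8):dx=-10,dy=-12->C; (2,9):dx=-9,dy=-11->C; (3,4):dx=-3,dy=-2->C
  (3,5):dx=+6,dy=+5->C; (3,6):dx=-2,dy=+2->D; (3,7):dx=+1,dy=+9->C; (3,8):dx=-6,dy=-5->C
  (3,9):dx=-5,dy=-4->C; (4,5):dx=+9,dy=+7->C; (4,6):dx=+1,dy=+4->C; (4,7):dx=+4,dy=+11->C
  (4,8):dx=-3,dy=-3->C; (4,9):dx=-2,dy=-2->C; (5,6):dx=-8,dy=-3->C; (5,7):dx=-5,dy=+4->D
  (5,8):dx=-12,dy=-10->C; (5,9):dx=-11,dy=-9->C; (6,7):dx=+3,dy=+7->C; (6,8):dx=-4,dy=-7->C
  (6,9):dx=-3,dy=-6->C; (7,8):dx=-7,dy=-14->C; (7,9):dx=-6,dy=-13->C; (8,9):dx=+1,dy=+1->C
Step 2: C = 31, D = 5, total pairs = 36.
Step 3: tau = (C - D)/(n(n-1)/2) = (31 - 5)/36 = 0.722222.
Step 4: Exact two-sided p-value (enumerate n! = 362880 permutations of y under H0): p = 0.005886.
Step 5: alpha = 0.05. reject H0.

tau_b = 0.7222 (C=31, D=5), p = 0.005886, reject H0.


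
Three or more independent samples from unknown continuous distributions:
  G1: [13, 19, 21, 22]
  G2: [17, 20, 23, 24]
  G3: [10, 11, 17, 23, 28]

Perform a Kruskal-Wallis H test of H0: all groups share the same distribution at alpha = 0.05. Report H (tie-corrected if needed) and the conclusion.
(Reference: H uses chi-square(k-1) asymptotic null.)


Step 1: Combine all N = 13 observations and assign midranks.
sorted (value, group, rank): (10,G3,1), (11,G3,2), (13,G1,3), (17,G2,4.5), (17,G3,4.5), (19,G1,6), (20,G2,7), (21,G1,8), (22,G1,9), (23,G2,10.5), (23,G3,10.5), (24,G2,12), (28,G3,13)
Step 2: Sum ranks within each group.
R_1 = 26 (n_1 = 4)
R_2 = 34 (n_2 = 4)
R_3 = 31 (n_3 = 5)
Step 3: H = 12/(N(N+1)) * sum(R_i^2/n_i) - 3(N+1)
     = 12/(13*14) * (26^2/4 + 34^2/4 + 31^2/5) - 3*14
     = 0.065934 * 650.2 - 42
     = 0.870330.
Step 4: Ties present; correction factor C = 1 - 12/(13^3 - 13) = 0.994505. Corrected H = 0.870330 / 0.994505 = 0.875138.
Step 5: Under H0, H ~ chi^2(2); p-value = 0.645604.
Step 6: alpha = 0.05. fail to reject H0.

H = 0.8751, df = 2, p = 0.645604, fail to reject H0.


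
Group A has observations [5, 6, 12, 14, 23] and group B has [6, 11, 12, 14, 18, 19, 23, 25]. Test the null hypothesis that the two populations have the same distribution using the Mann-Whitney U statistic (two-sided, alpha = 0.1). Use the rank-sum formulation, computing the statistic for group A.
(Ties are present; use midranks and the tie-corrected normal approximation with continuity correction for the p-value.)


Step 1: Combine and sort all 13 observations; assign midranks.
sorted (value, group): (5,X), (6,X), (6,Y), (11,Y), (12,X), (12,Y), (14,X), (14,Y), (18,Y), (19,Y), (23,X), (23,Y), (25,Y)
ranks: 5->1, 6->2.5, 6->2.5, 11->4, 12->5.5, 12->5.5, 14->7.5, 14->7.5, 18->9, 19->10, 23->11.5, 23->11.5, 25->13
Step 2: Rank sum for X: R1 = 1 + 2.5 + 5.5 + 7.5 + 11.5 = 28.
Step 3: U_X = R1 - n1(n1+1)/2 = 28 - 5*6/2 = 28 - 15 = 13.
       U_Y = n1*n2 - U_X = 40 - 13 = 27.
Step 4: Ties are present, so use the tie-corrected normal approximation (with continuity correction) for the p-value.
Step 5: p-value = 0.338681; compare to alpha = 0.1. fail to reject H0.

U_X = 13, p = 0.338681, fail to reject H0 at alpha = 0.1.


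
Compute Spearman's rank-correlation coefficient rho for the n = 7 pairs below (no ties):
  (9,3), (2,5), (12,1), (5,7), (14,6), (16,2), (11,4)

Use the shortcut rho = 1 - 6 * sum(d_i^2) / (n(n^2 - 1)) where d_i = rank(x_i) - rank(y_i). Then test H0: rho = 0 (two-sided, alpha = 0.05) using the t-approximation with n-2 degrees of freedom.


Step 1: Rank x and y separately (midranks; no ties here).
rank(x): 9->3, 2->1, 12->5, 5->2, 14->6, 16->7, 11->4
rank(y): 3->3, 5->5, 1->1, 7->7, 6->6, 2->2, 4->4
Step 2: d_i = R_x(i) - R_y(i); compute d_i^2.
  (3-3)^2=0, (1-5)^2=16, (5-1)^2=16, (2-7)^2=25, (6-6)^2=0, (7-2)^2=25, (4-4)^2=0
sum(d^2) = 82.
Step 3: rho = 1 - 6*82 / (7*(7^2 - 1)) = 1 - 492/336 = -0.464286.
Step 4: Under H0, t = rho * sqrt((n-2)/(1-rho^2)) = -1.1722 ~ t(5).
Step 5: Two-sided p-value from the t-distribution with 5 df = 0.293934.
Step 6: alpha = 0.05. fail to reject H0.

rho = -0.4643, p = 0.293934, fail to reject H0 at alpha = 0.05.


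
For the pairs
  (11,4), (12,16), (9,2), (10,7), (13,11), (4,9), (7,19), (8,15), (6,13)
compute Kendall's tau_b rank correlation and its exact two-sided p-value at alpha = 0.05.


Step 1: Enumerate the 36 unordered pairs (i,j) with i<j and classify each by sign(x_j-x_i) * sign(y_j-y_i).
  (1,2):dx=+1,dy=+12->C; (1,3):dx=-2,dy=-2->C; (1,4):dx=-1,dy=+3->D; (1,5):dx=+2,dy=+7->C
  (1,6):dx=-7,dy=+5->D; (1,7):dx=-4,dy=+15->D; (1,8):dx=-3,dy=+11->D; (1,9):dx=-5,dy=+9->D
  (2,3):dx=-3,dy=-14->C; (2,4):dx=-2,dy=-9->C; (2,5):dx=+1,dy=-5->D; (2,6):dx=-8,dy=-7->C
  (2,7):dx=-5,dy=+3->D; (2,8):dx=-4,dy=-1->C; (2,9):dx=-6,dy=-3->C; (3,4):dx=+1,dy=+5->C
  (3,5):dx=+4,dy=+9->C; (3,6):dx=-5,dy=+7->D; (3,7):dx=-2,dy=+17->D; (3,8):dx=-1,dy=+13->D
  (3,9):dx=-3,dy=+11->D; (4,5):dx=+3,dy=+4->C; (4,6):dx=-6,dy=+2->D; (4,7):dx=-3,dy=+12->D
  (4,8):dx=-2,dy=+8->D; (4,9):dx=-4,dy=+6->D; (5,6):dx=-9,dy=-2->C; (5,7):dx=-6,dy=+8->D
  (5,8):dx=-5,dy=+4->D; (5,9):dx=-7,dy=+2->D; (6,7):dx=+3,dy=+10->C; (6,8):dx=+4,dy=+6->C
  (6,9):dx=+2,dy=+4->C; (7,8):dx=+1,dy=-4->D; (7,9):dx=-1,dy=-6->C; (8,9):dx=-2,dy=-2->C
Step 2: C = 17, D = 19, total pairs = 36.
Step 3: tau = (C - D)/(n(n-1)/2) = (17 - 19)/36 = -0.055556.
Step 4: Exact two-sided p-value (enumerate n! = 362880 permutations of y under H0): p = 0.919455.
Step 5: alpha = 0.05. fail to reject H0.

tau_b = -0.0556 (C=17, D=19), p = 0.919455, fail to reject H0.


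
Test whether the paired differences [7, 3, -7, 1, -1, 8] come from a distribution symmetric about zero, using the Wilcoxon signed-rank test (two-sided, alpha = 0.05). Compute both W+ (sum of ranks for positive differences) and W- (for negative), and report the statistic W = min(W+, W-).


Step 1: Drop any zero differences (none here) and take |d_i|.
|d| = [7, 3, 7, 1, 1, 8]
Step 2: Midrank |d_i| (ties get averaged ranks).
ranks: |7|->4.5, |3|->3, |7|->4.5, |1|->1.5, |1|->1.5, |8|->6
Step 3: Attach original signs; sum ranks with positive sign and with negative sign.
W+ = 4.5 + 3 + 1.5 + 6 = 15
W- = 4.5 + 1.5 = 6
(Check: W+ + W- = 21 should equal n(n+1)/2 = 21.)
Step 4: Test statistic W = min(W+, W-) = 6.
Step 5: Ties in |d|, so use the tie-corrected normal approximation.
        E[W] = n(n+1)/4 = 6*7/4 = 10.5.
        Tie groups: |d|=1 (t=2), |d|=7 (t=2); sum(t^3 - t) = 12.
        Var[W] = n(n+1)(2n+1)/24 - sum(t^3-t)/48 = 546/24 - 12/48 = 22.5.
        z = (W - E[W]) / sqrt(Var[W]) = (6 - 10.5) / 4.7434 = -0.9487.
        Two-sided p = 2*Phi(z) = 0.342782.
Step 6: alpha = 0.05. fail to reject H0.

W+ = 15, W- = 6, W = min = 6, p = 0.342782, fail to reject H0.


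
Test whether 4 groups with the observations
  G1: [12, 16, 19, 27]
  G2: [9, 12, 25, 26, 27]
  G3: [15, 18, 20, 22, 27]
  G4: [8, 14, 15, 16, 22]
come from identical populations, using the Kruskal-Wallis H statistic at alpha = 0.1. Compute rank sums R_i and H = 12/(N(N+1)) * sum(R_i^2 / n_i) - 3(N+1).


Step 1: Combine all N = 19 observations and assign midranks.
sorted (value, group, rank): (8,G4,1), (9,G2,2), (12,G1,3.5), (12,G2,3.5), (14,G4,5), (15,G3,6.5), (15,G4,6.5), (16,G1,8.5), (16,G4,8.5), (18,G3,10), (19,G1,11), (20,G3,12), (22,G3,13.5), (22,G4,13.5), (25,G2,15), (26,G2,16), (27,G1,18), (27,G2,18), (27,G3,18)
Step 2: Sum ranks within each group.
R_1 = 41 (n_1 = 4)
R_2 = 54.5 (n_2 = 5)
R_3 = 60 (n_3 = 5)
R_4 = 34.5 (n_4 = 5)
Step 3: H = 12/(N(N+1)) * sum(R_i^2/n_i) - 3(N+1)
     = 12/(19*20) * (41^2/4 + 54.5^2/5 + 60^2/5 + 34.5^2/5) - 3*20
     = 0.031579 * 1972.35 - 60
     = 2.284737.
Step 4: Ties present; correction factor C = 1 - 48/(19^3 - 19) = 0.992982. Corrected H = 2.284737 / 0.992982 = 2.300883.
Step 5: Under H0, H ~ chi^2(3); p-value = 0.512352.
Step 6: alpha = 0.1. fail to reject H0.

H = 2.3009, df = 3, p = 0.512352, fail to reject H0.


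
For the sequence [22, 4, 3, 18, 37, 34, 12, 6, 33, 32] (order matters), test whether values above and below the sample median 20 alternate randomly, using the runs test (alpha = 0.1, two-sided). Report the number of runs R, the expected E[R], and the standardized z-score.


Step 1: Compute median = 20; label A = above, B = below.
Labels in order: ABBBAABBAA  (n_A = 5, n_B = 5)
Step 2: Count runs R = 5.
Step 3: Under H0 (random ordering), E[R] = 2*n_A*n_B/(n_A+n_B) + 1 = 2*5*5/10 + 1 = 6.0000.
        Var[R] = 2*n_A*n_B*(2*n_A*n_B - n_A - n_B) / ((n_A+n_B)^2 * (n_A+n_B-1)) = 2000/900 = 2.2222.
        SD[R] = 1.4907.
Step 4: Continuity-corrected z = (R + 0.5 - E[R]) / SD[R] = (5 + 0.5 - 6.0000) / 1.4907 = -0.3354.
Step 5: Two-sided p-value via normal approximation = 2*(1 - Phi(|z|)) = 0.737316.
Step 6: alpha = 0.1. fail to reject H0.

R = 5, z = -0.3354, p = 0.737316, fail to reject H0.


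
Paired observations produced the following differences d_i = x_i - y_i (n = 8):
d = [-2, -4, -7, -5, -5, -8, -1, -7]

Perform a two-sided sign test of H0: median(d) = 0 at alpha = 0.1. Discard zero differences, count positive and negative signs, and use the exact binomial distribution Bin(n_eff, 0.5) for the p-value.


Step 1: Discard zero differences. Original n = 8; n_eff = number of nonzero differences = 8.
Nonzero differences (with sign): -2, -4, -7, -5, -5, -8, -1, -7
Step 2: Count signs: positive = 0, negative = 8.
Step 3: Under H0: P(positive) = 0.5, so the number of positives S ~ Bin(8, 0.5).
Step 4: Two-sided exact p-value = sum of Bin(8,0.5) probabilities at or below the observed probability = 0.007812.
Step 5: alpha = 0.1. reject H0.

n_eff = 8, pos = 0, neg = 8, p = 0.007812, reject H0.


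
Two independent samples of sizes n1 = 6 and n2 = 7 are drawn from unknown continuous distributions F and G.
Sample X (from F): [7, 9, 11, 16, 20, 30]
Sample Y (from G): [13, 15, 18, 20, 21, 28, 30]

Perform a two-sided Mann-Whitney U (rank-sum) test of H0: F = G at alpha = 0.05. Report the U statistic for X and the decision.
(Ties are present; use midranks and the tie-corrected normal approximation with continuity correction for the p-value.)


Step 1: Combine and sort all 13 observations; assign midranks.
sorted (value, group): (7,X), (9,X), (11,X), (13,Y), (15,Y), (16,X), (18,Y), (20,X), (20,Y), (21,Y), (28,Y), (30,X), (30,Y)
ranks: 7->1, 9->2, 11->3, 13->4, 15->5, 16->6, 18->7, 20->8.5, 20->8.5, 21->10, 28->11, 30->12.5, 30->12.5
Step 2: Rank sum for X: R1 = 1 + 2 + 3 + 6 + 8.5 + 12.5 = 33.
Step 3: U_X = R1 - n1(n1+1)/2 = 33 - 6*7/2 = 33 - 21 = 12.
       U_Y = n1*n2 - U_X = 42 - 12 = 30.
Step 4: Ties are present, so use the tie-corrected normal approximation (with continuity correction) for the p-value.
Step 5: p-value = 0.223363; compare to alpha = 0.05. fail to reject H0.

U_X = 12, p = 0.223363, fail to reject H0 at alpha = 0.05.


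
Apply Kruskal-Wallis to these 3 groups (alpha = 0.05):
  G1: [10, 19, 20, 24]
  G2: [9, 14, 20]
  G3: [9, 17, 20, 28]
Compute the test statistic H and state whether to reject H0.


Step 1: Combine all N = 11 observations and assign midranks.
sorted (value, group, rank): (9,G2,1.5), (9,G3,1.5), (10,G1,3), (14,G2,4), (17,G3,5), (19,G1,6), (20,G1,8), (20,G2,8), (20,G3,8), (24,G1,10), (28,G3,11)
Step 2: Sum ranks within each group.
R_1 = 27 (n_1 = 4)
R_2 = 13.5 (n_2 = 3)
R_3 = 25.5 (n_3 = 4)
Step 3: H = 12/(N(N+1)) * sum(R_i^2/n_i) - 3(N+1)
     = 12/(11*12) * (27^2/4 + 13.5^2/3 + 25.5^2/4) - 3*12
     = 0.090909 * 405.562 - 36
     = 0.869318.
Step 4: Ties present; correction factor C = 1 - 30/(11^3 - 11) = 0.977273. Corrected H = 0.869318 / 0.977273 = 0.889535.
Step 5: Under H0, H ~ chi^2(2); p-value = 0.640973.
Step 6: alpha = 0.05. fail to reject H0.

H = 0.8895, df = 2, p = 0.640973, fail to reject H0.


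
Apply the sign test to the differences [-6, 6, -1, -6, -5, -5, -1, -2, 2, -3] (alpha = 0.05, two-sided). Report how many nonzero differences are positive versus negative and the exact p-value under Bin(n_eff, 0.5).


Step 1: Discard zero differences. Original n = 10; n_eff = number of nonzero differences = 10.
Nonzero differences (with sign): -6, +6, -1, -6, -5, -5, -1, -2, +2, -3
Step 2: Count signs: positive = 2, negative = 8.
Step 3: Under H0: P(positive) = 0.5, so the number of positives S ~ Bin(10, 0.5).
Step 4: Two-sided exact p-value = sum of Bin(10,0.5) probabilities at or below the observed probability = 0.109375.
Step 5: alpha = 0.05. fail to reject H0.

n_eff = 10, pos = 2, neg = 8, p = 0.109375, fail to reject H0.


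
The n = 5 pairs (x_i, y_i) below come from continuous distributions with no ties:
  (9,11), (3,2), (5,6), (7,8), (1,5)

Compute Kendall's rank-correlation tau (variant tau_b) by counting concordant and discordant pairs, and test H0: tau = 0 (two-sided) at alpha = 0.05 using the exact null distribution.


Step 1: Enumerate the 10 unordered pairs (i,j) with i<j and classify each by sign(x_j-x_i) * sign(y_j-y_i).
  (1,2):dx=-6,dy=-9->C; (1,3):dx=-4,dy=-5->C; (1,4):dx=-2,dy=-3->C; (1,5):dx=-8,dy=-6->C
  (2,3):dx=+2,dy=+4->C; (2,4):dx=+4,dy=+6->C; (2,5):dx=-2,dy=+3->D; (3,4):dx=+2,dy=+2->C
  (3,5):dx=-4,dy=-1->C; (4,5):dx=-6,dy=-3->C
Step 2: C = 9, D = 1, total pairs = 10.
Step 3: tau = (C - D)/(n(n-1)/2) = (9 - 1)/10 = 0.800000.
Step 4: Exact two-sided p-value (enumerate n! = 120 permutations of y under H0): p = 0.083333.
Step 5: alpha = 0.05. fail to reject H0.

tau_b = 0.8000 (C=9, D=1), p = 0.083333, fail to reject H0.


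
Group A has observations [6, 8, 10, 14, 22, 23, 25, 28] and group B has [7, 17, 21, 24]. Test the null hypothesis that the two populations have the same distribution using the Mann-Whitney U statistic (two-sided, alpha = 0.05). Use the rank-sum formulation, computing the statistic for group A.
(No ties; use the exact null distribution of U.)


Step 1: Combine and sort all 12 observations; assign midranks.
sorted (value, group): (6,X), (7,Y), (8,X), (10,X), (14,X), (17,Y), (21,Y), (22,X), (23,X), (24,Y), (25,X), (28,X)
ranks: 6->1, 7->2, 8->3, 10->4, 14->5, 17->6, 21->7, 22->8, 23->9, 24->10, 25->11, 28->12
Step 2: Rank sum for X: R1 = 1 + 3 + 4 + 5 + 8 + 9 + 11 + 12 = 53.
Step 3: U_X = R1 - n1(n1+1)/2 = 53 - 8*9/2 = 53 - 36 = 17.
       U_Y = n1*n2 - U_X = 32 - 17 = 15.
Step 4: No ties, so the exact null distribution of U (based on enumerating the C(12,8) = 495 equally likely rank assignments) gives the two-sided p-value.
Step 5: p-value = 0.933333; compare to alpha = 0.05. fail to reject H0.

U_X = 17, p = 0.933333, fail to reject H0 at alpha = 0.05.


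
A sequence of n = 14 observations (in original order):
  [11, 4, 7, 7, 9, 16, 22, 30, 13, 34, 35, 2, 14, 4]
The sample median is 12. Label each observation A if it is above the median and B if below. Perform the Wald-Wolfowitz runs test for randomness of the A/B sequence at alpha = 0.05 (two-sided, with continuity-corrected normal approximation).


Step 1: Compute median = 12; label A = above, B = below.
Labels in order: BBBBBAAAAAABAB  (n_A = 7, n_B = 7)
Step 2: Count runs R = 5.
Step 3: Under H0 (random ordering), E[R] = 2*n_A*n_B/(n_A+n_B) + 1 = 2*7*7/14 + 1 = 8.0000.
        Var[R] = 2*n_A*n_B*(2*n_A*n_B - n_A - n_B) / ((n_A+n_B)^2 * (n_A+n_B-1)) = 8232/2548 = 3.2308.
        SD[R] = 1.7974.
Step 4: Continuity-corrected z = (R + 0.5 - E[R]) / SD[R] = (5 + 0.5 - 8.0000) / 1.7974 = -1.3909.
Step 5: Two-sided p-value via normal approximation = 2*(1 - Phi(|z|)) = 0.164264.
Step 6: alpha = 0.05. fail to reject H0.

R = 5, z = -1.3909, p = 0.164264, fail to reject H0.


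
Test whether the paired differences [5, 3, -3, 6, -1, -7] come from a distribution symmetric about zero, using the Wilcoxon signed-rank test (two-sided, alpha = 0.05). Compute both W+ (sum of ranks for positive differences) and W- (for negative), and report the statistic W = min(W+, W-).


Step 1: Drop any zero differences (none here) and take |d_i|.
|d| = [5, 3, 3, 6, 1, 7]
Step 2: Midrank |d_i| (ties get averaged ranks).
ranks: |5|->4, |3|->2.5, |3|->2.5, |6|->5, |1|->1, |7|->6
Step 3: Attach original signs; sum ranks with positive sign and with negative sign.
W+ = 4 + 2.5 + 5 = 11.5
W- = 2.5 + 1 + 6 = 9.5
(Check: W+ + W- = 21 should equal n(n+1)/2 = 21.)
Step 4: Test statistic W = min(W+, W-) = 9.5.
Step 5: Ties in |d|, so use the tie-corrected normal approximation.
        E[W] = n(n+1)/4 = 6*7/4 = 10.5.
        Tie groups: |d|=3 (t=2); sum(t^3 - t) = 6.
        Var[W] = n(n+1)(2n+1)/24 - sum(t^3-t)/48 = 546/24 - 6/48 = 22.625.
        z = (W - E[W]) / sqrt(Var[W]) = (9.5 - 10.5) / 4.7566 = -0.2102.
        Two-sided p = 2*Phi(z) = 0.833484.
Step 6: alpha = 0.05. fail to reject H0.

W+ = 11.5, W- = 9.5, W = min = 9.5, p = 0.833484, fail to reject H0.


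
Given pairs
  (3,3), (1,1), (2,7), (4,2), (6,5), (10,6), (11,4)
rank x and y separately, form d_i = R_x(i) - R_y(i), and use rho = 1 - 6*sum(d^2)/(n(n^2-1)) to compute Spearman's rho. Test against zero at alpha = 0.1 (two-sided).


Step 1: Rank x and y separately (midranks; no ties here).
rank(x): 3->3, 1->1, 2->2, 4->4, 6->5, 10->6, 11->7
rank(y): 3->3, 1->1, 7->7, 2->2, 5->5, 6->6, 4->4
Step 2: d_i = R_x(i) - R_y(i); compute d_i^2.
  (3-3)^2=0, (1-1)^2=0, (2-7)^2=25, (4-2)^2=4, (5-5)^2=0, (6-6)^2=0, (7-4)^2=9
sum(d^2) = 38.
Step 3: rho = 1 - 6*38 / (7*(7^2 - 1)) = 1 - 228/336 = 0.321429.
Step 4: Under H0, t = rho * sqrt((n-2)/(1-rho^2)) = 0.7590 ~ t(5).
Step 5: Two-sided p-value from the t-distribution with 5 df = 0.482072.
Step 6: alpha = 0.1. fail to reject H0.

rho = 0.3214, p = 0.482072, fail to reject H0 at alpha = 0.1.


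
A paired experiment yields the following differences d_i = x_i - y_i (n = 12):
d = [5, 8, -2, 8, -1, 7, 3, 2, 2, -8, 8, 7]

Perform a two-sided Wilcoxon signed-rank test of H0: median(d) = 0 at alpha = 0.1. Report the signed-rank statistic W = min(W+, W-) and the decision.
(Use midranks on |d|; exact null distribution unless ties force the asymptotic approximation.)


Step 1: Drop any zero differences (none here) and take |d_i|.
|d| = [5, 8, 2, 8, 1, 7, 3, 2, 2, 8, 8, 7]
Step 2: Midrank |d_i| (ties get averaged ranks).
ranks: |5|->6, |8|->10.5, |2|->3, |8|->10.5, |1|->1, |7|->7.5, |3|->5, |2|->3, |2|->3, |8|->10.5, |8|->10.5, |7|->7.5
Step 3: Attach original signs; sum ranks with positive sign and with negative sign.
W+ = 6 + 10.5 + 10.5 + 7.5 + 5 + 3 + 3 + 10.5 + 7.5 = 63.5
W- = 3 + 1 + 10.5 = 14.5
(Check: W+ + W- = 78 should equal n(n+1)/2 = 78.)
Step 4: Test statistic W = min(W+, W-) = 14.5.
Step 5: Ties in |d|, so use the tie-corrected normal approximation.
        E[W] = n(n+1)/4 = 12*13/4 = 39.
        Tie groups: |d|=2 (t=3), |d|=7 (t=2), |d|=8 (t=4); sum(t^3 - t) = 90.
        Var[W] = n(n+1)(2n+1)/24 - sum(t^3-t)/48 = 3900/24 - 90/48 = 160.625.
        z = (W - E[W]) / sqrt(Var[W]) = (14.5 - 39) / 12.6738 = -1.9331.
        Two-sided p = 2*Phi(z) = 0.053221.
Step 6: alpha = 0.1. reject H0.

W+ = 63.5, W- = 14.5, W = min = 14.5, p = 0.053221, reject H0.


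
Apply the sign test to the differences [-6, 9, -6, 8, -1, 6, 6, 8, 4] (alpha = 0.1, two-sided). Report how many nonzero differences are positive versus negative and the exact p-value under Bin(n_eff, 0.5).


Step 1: Discard zero differences. Original n = 9; n_eff = number of nonzero differences = 9.
Nonzero differences (with sign): -6, +9, -6, +8, -1, +6, +6, +8, +4
Step 2: Count signs: positive = 6, negative = 3.
Step 3: Under H0: P(positive) = 0.5, so the number of positives S ~ Bin(9, 0.5).
Step 4: Two-sided exact p-value = sum of Bin(9,0.5) probabilities at or below the observed probability = 0.507812.
Step 5: alpha = 0.1. fail to reject H0.

n_eff = 9, pos = 6, neg = 3, p = 0.507812, fail to reject H0.


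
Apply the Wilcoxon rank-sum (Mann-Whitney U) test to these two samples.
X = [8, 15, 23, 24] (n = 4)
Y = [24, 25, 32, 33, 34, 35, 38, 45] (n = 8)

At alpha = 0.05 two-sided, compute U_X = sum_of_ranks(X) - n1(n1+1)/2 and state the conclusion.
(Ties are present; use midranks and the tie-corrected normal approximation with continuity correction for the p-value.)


Step 1: Combine and sort all 12 observations; assign midranks.
sorted (value, group): (8,X), (15,X), (23,X), (24,X), (24,Y), (25,Y), (32,Y), (33,Y), (34,Y), (35,Y), (38,Y), (45,Y)
ranks: 8->1, 15->2, 23->3, 24->4.5, 24->4.5, 25->6, 32->7, 33->8, 34->9, 35->10, 38->11, 45->12
Step 2: Rank sum for X: R1 = 1 + 2 + 3 + 4.5 = 10.5.
Step 3: U_X = R1 - n1(n1+1)/2 = 10.5 - 4*5/2 = 10.5 - 10 = 0.5.
       U_Y = n1*n2 - U_X = 32 - 0.5 = 31.5.
Step 4: Ties are present, so use the tie-corrected normal approximation (with continuity correction) for the p-value.
Step 5: p-value = 0.010708; compare to alpha = 0.05. reject H0.

U_X = 0.5, p = 0.010708, reject H0 at alpha = 0.05.


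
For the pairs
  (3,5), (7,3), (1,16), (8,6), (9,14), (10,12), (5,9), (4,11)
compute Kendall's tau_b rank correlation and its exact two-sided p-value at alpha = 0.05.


Step 1: Enumerate the 28 unordered pairs (i,j) with i<j and classify each by sign(x_j-x_i) * sign(y_j-y_i).
  (1,2):dx=+4,dy=-2->D; (1,3):dx=-2,dy=+11->D; (1,4):dx=+5,dy=+1->C; (1,5):dx=+6,dy=+9->C
  (1,6):dx=+7,dy=+7->C; (1,7):dx=+2,dy=+4->C; (1,8):dx=+1,dy=+6->C; (2,3):dx=-6,dy=+13->D
  (2,4):dx=+1,dy=+3->C; (2,5):dx=+2,dy=+11->C; (2,6):dx=+3,dy=+9->C; (2,7):dx=-2,dy=+6->D
  (2,8):dx=-3,dy=+8->D; (3,4):dx=+7,dy=-10->D; (3,5):dx=+8,dy=-2->D; (3,6):dx=+9,dy=-4->D
  (3,7):dx=+4,dy=-7->D; (3,8):dx=+3,dy=-5->D; (4,5):dx=+1,dy=+8->C; (4,6):dx=+2,dy=+6->C
  (4,7):dx=-3,dy=+3->D; (4,8):dx=-4,dy=+5->D; (5,6):dx=+1,dy=-2->D; (5,7):dx=-4,dy=-5->C
  (5,8):dx=-5,dy=-3->C; (6,7):dx=-5,dy=-3->C; (6,8):dx=-6,dy=-1->C; (7,8):dx=-1,dy=+2->D
Step 2: C = 14, D = 14, total pairs = 28.
Step 3: tau = (C - D)/(n(n-1)/2) = (14 - 14)/28 = 0.000000.
Step 4: Exact two-sided p-value (enumerate n! = 40320 permutations of y under H0): p = 1.000000.
Step 5: alpha = 0.05. fail to reject H0.

tau_b = 0.0000 (C=14, D=14), p = 1.000000, fail to reject H0.


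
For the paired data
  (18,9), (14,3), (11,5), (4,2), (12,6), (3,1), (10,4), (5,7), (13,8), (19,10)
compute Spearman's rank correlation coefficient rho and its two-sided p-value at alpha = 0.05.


Step 1: Rank x and y separately (midranks; no ties here).
rank(x): 18->9, 14->8, 11->5, 4->2, 12->6, 3->1, 10->4, 5->3, 13->7, 19->10
rank(y): 9->9, 3->3, 5->5, 2->2, 6->6, 1->1, 4->4, 7->7, 8->8, 10->10
Step 2: d_i = R_x(i) - R_y(i); compute d_i^2.
  (9-9)^2=0, (8-3)^2=25, (5-5)^2=0, (2-2)^2=0, (6-6)^2=0, (1-1)^2=0, (4-4)^2=0, (3-7)^2=16, (7-8)^2=1, (10-10)^2=0
sum(d^2) = 42.
Step 3: rho = 1 - 6*42 / (10*(10^2 - 1)) = 1 - 252/990 = 0.745455.
Step 4: Under H0, t = rho * sqrt((n-2)/(1-rho^2)) = 3.1632 ~ t(8).
Step 5: Two-sided p-value from the t-distribution with 8 df = 0.013330.
Step 6: alpha = 0.05. reject H0.

rho = 0.7455, p = 0.013330, reject H0 at alpha = 0.05.


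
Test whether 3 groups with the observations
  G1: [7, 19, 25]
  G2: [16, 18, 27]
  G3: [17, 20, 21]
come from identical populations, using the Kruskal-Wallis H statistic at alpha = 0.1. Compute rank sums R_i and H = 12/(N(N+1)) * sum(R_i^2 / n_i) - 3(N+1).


Step 1: Combine all N = 9 observations and assign midranks.
sorted (value, group, rank): (7,G1,1), (16,G2,2), (17,G3,3), (18,G2,4), (19,G1,5), (20,G3,6), (21,G3,7), (25,G1,8), (27,G2,9)
Step 2: Sum ranks within each group.
R_1 = 14 (n_1 = 3)
R_2 = 15 (n_2 = 3)
R_3 = 16 (n_3 = 3)
Step 3: H = 12/(N(N+1)) * sum(R_i^2/n_i) - 3(N+1)
     = 12/(9*10) * (14^2/3 + 15^2/3 + 16^2/3) - 3*10
     = 0.133333 * 225.667 - 30
     = 0.088889.
Step 4: No ties, so H is used without correction.
Step 5: Under H0, H ~ chi^2(2); p-value = 0.956529.
Step 6: alpha = 0.1. fail to reject H0.

H = 0.0889, df = 2, p = 0.956529, fail to reject H0.


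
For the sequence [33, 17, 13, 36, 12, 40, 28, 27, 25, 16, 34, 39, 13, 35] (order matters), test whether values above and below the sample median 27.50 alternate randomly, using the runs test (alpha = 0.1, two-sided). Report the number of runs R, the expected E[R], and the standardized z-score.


Step 1: Compute median = 27.50; label A = above, B = below.
Labels in order: ABBABAABBBAABA  (n_A = 7, n_B = 7)
Step 2: Count runs R = 9.
Step 3: Under H0 (random ordering), E[R] = 2*n_A*n_B/(n_A+n_B) + 1 = 2*7*7/14 + 1 = 8.0000.
        Var[R] = 2*n_A*n_B*(2*n_A*n_B - n_A - n_B) / ((n_A+n_B)^2 * (n_A+n_B-1)) = 8232/2548 = 3.2308.
        SD[R] = 1.7974.
Step 4: Continuity-corrected z = (R - 0.5 - E[R]) / SD[R] = (9 - 0.5 - 8.0000) / 1.7974 = 0.2782.
Step 5: Two-sided p-value via normal approximation = 2*(1 - Phi(|z|)) = 0.780879.
Step 6: alpha = 0.1. fail to reject H0.

R = 9, z = 0.2782, p = 0.780879, fail to reject H0.


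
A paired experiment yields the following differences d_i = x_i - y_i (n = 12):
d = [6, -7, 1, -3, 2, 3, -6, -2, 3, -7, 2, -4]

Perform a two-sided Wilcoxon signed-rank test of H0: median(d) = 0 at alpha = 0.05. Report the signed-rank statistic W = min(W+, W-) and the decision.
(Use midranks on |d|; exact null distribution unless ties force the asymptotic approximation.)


Step 1: Drop any zero differences (none here) and take |d_i|.
|d| = [6, 7, 1, 3, 2, 3, 6, 2, 3, 7, 2, 4]
Step 2: Midrank |d_i| (ties get averaged ranks).
ranks: |6|->9.5, |7|->11.5, |1|->1, |3|->6, |2|->3, |3|->6, |6|->9.5, |2|->3, |3|->6, |7|->11.5, |2|->3, |4|->8
Step 3: Attach original signs; sum ranks with positive sign and with negative sign.
W+ = 9.5 + 1 + 3 + 6 + 6 + 3 = 28.5
W- = 11.5 + 6 + 9.5 + 3 + 11.5 + 8 = 49.5
(Check: W+ + W- = 78 should equal n(n+1)/2 = 78.)
Step 4: Test statistic W = min(W+, W-) = 28.5.
Step 5: Ties in |d|, so use the tie-corrected normal approximation.
        E[W] = n(n+1)/4 = 12*13/4 = 39.
        Tie groups: |d|=2 (t=3), |d|=3 (t=3), |d|=6 (t=2), |d|=7 (t=2); sum(t^3 - t) = 60.
        Var[W] = n(n+1)(2n+1)/24 - sum(t^3-t)/48 = 3900/24 - 60/48 = 161.25.
        z = (W - E[W]) / sqrt(Var[W]) = (28.5 - 39) / 12.6984 = -0.8269.
        Two-sided p = 2*Phi(z) = 0.408308.
Step 6: alpha = 0.05. fail to reject H0.

W+ = 28.5, W- = 49.5, W = min = 28.5, p = 0.408308, fail to reject H0.


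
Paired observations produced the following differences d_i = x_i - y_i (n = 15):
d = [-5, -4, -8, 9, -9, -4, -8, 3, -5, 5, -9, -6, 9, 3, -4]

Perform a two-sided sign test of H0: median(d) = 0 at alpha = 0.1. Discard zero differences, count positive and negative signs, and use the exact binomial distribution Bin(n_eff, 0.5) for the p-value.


Step 1: Discard zero differences. Original n = 15; n_eff = number of nonzero differences = 15.
Nonzero differences (with sign): -5, -4, -8, +9, -9, -4, -8, +3, -5, +5, -9, -6, +9, +3, -4
Step 2: Count signs: positive = 5, negative = 10.
Step 3: Under H0: P(positive) = 0.5, so the number of positives S ~ Bin(15, 0.5).
Step 4: Two-sided exact p-value = sum of Bin(15,0.5) probabilities at or below the observed probability = 0.301758.
Step 5: alpha = 0.1. fail to reject H0.

n_eff = 15, pos = 5, neg = 10, p = 0.301758, fail to reject H0.


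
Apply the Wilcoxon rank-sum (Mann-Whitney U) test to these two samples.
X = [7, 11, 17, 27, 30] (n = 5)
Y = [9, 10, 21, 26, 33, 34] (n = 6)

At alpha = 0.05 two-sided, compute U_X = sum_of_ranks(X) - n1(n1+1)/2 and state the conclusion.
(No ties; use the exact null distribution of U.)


Step 1: Combine and sort all 11 observations; assign midranks.
sorted (value, group): (7,X), (9,Y), (10,Y), (11,X), (17,X), (21,Y), (26,Y), (27,X), (30,X), (33,Y), (34,Y)
ranks: 7->1, 9->2, 10->3, 11->4, 17->5, 21->6, 26->7, 27->8, 30->9, 33->10, 34->11
Step 2: Rank sum for X: R1 = 1 + 4 + 5 + 8 + 9 = 27.
Step 3: U_X = R1 - n1(n1+1)/2 = 27 - 5*6/2 = 27 - 15 = 12.
       U_Y = n1*n2 - U_X = 30 - 12 = 18.
Step 4: No ties, so the exact null distribution of U (based on enumerating the C(11,5) = 462 equally likely rank assignments) gives the two-sided p-value.
Step 5: p-value = 0.662338; compare to alpha = 0.05. fail to reject H0.

U_X = 12, p = 0.662338, fail to reject H0 at alpha = 0.05.


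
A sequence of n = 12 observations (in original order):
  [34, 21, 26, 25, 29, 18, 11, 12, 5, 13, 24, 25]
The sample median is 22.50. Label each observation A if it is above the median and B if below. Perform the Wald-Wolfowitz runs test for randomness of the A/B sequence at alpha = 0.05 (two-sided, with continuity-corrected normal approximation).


Step 1: Compute median = 22.50; label A = above, B = below.
Labels in order: ABAAABBBBBAA  (n_A = 6, n_B = 6)
Step 2: Count runs R = 5.
Step 3: Under H0 (random ordering), E[R] = 2*n_A*n_B/(n_A+n_B) + 1 = 2*6*6/12 + 1 = 7.0000.
        Var[R] = 2*n_A*n_B*(2*n_A*n_B - n_A - n_B) / ((n_A+n_B)^2 * (n_A+n_B-1)) = 4320/1584 = 2.7273.
        SD[R] = 1.6514.
Step 4: Continuity-corrected z = (R + 0.5 - E[R]) / SD[R] = (5 + 0.5 - 7.0000) / 1.6514 = -0.9083.
Step 5: Two-sided p-value via normal approximation = 2*(1 - Phi(|z|)) = 0.363722.
Step 6: alpha = 0.05. fail to reject H0.

R = 5, z = -0.9083, p = 0.363722, fail to reject H0.


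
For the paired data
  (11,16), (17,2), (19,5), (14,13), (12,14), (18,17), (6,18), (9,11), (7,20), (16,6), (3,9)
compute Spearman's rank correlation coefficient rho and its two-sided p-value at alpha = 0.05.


Step 1: Rank x and y separately (midranks; no ties here).
rank(x): 11->5, 17->9, 19->11, 14->7, 12->6, 18->10, 6->2, 9->4, 7->3, 16->8, 3->1
rank(y): 16->8, 2->1, 5->2, 13->6, 14->7, 17->9, 18->10, 11->5, 20->11, 6->3, 9->4
Step 2: d_i = R_x(i) - R_y(i); compute d_i^2.
  (5-8)^2=9, (9-1)^2=64, (11-2)^2=81, (7-6)^2=1, (6-7)^2=1, (10-9)^2=1, (2-10)^2=64, (4-5)^2=1, (3-11)^2=64, (8-3)^2=25, (1-4)^2=9
sum(d^2) = 320.
Step 3: rho = 1 - 6*320 / (11*(11^2 - 1)) = 1 - 1920/1320 = -0.454545.
Step 4: Under H0, t = rho * sqrt((n-2)/(1-rho^2)) = -1.5309 ~ t(9).
Step 5: Two-sided p-value from the t-distribution with 9 df = 0.160145.
Step 6: alpha = 0.05. fail to reject H0.

rho = -0.4545, p = 0.160145, fail to reject H0 at alpha = 0.05.


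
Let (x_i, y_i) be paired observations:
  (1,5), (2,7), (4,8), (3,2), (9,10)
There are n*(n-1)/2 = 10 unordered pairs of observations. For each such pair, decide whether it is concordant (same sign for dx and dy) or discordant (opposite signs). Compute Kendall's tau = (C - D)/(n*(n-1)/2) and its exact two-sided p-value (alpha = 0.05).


Step 1: Enumerate the 10 unordered pairs (i,j) with i<j and classify each by sign(x_j-x_i) * sign(y_j-y_i).
  (1,2):dx=+1,dy=+2->C; (1,3):dx=+3,dy=+3->C; (1,4):dx=+2,dy=-3->D; (1,5):dx=+8,dy=+5->C
  (2,3):dx=+2,dy=+1->C; (2,4):dx=+1,dy=-5->D; (2,5):dx=+7,dy=+3->C; (3,4):dx=-1,dy=-6->C
  (3,5):dx=+5,dy=+2->C; (4,5):dx=+6,dy=+8->C
Step 2: C = 8, D = 2, total pairs = 10.
Step 3: tau = (C - D)/(n(n-1)/2) = (8 - 2)/10 = 0.600000.
Step 4: Exact two-sided p-value (enumerate n! = 120 permutations of y under H0): p = 0.233333.
Step 5: alpha = 0.05. fail to reject H0.

tau_b = 0.6000 (C=8, D=2), p = 0.233333, fail to reject H0.


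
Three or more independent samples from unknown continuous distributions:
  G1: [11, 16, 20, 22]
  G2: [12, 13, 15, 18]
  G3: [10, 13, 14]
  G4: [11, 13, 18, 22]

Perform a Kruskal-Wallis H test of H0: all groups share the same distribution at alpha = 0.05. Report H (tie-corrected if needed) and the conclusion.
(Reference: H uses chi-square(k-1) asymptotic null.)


Step 1: Combine all N = 15 observations and assign midranks.
sorted (value, group, rank): (10,G3,1), (11,G1,2.5), (11,G4,2.5), (12,G2,4), (13,G2,6), (13,G3,6), (13,G4,6), (14,G3,8), (15,G2,9), (16,G1,10), (18,G2,11.5), (18,G4,11.5), (20,G1,13), (22,G1,14.5), (22,G4,14.5)
Step 2: Sum ranks within each group.
R_1 = 40 (n_1 = 4)
R_2 = 30.5 (n_2 = 4)
R_3 = 15 (n_3 = 3)
R_4 = 34.5 (n_4 = 4)
Step 3: H = 12/(N(N+1)) * sum(R_i^2/n_i) - 3(N+1)
     = 12/(15*16) * (40^2/4 + 30.5^2/4 + 15^2/3 + 34.5^2/4) - 3*16
     = 0.050000 * 1005.12 - 48
     = 2.256250.
Step 4: Ties present; correction factor C = 1 - 42/(15^3 - 15) = 0.987500. Corrected H = 2.256250 / 0.987500 = 2.284810.
Step 5: Under H0, H ~ chi^2(3); p-value = 0.515437.
Step 6: alpha = 0.05. fail to reject H0.

H = 2.2848, df = 3, p = 0.515437, fail to reject H0.


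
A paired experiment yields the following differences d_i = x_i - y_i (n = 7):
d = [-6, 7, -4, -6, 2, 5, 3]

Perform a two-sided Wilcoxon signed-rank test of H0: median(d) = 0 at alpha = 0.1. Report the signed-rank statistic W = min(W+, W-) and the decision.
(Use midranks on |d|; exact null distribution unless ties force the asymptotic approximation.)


Step 1: Drop any zero differences (none here) and take |d_i|.
|d| = [6, 7, 4, 6, 2, 5, 3]
Step 2: Midrank |d_i| (ties get averaged ranks).
ranks: |6|->5.5, |7|->7, |4|->3, |6|->5.5, |2|->1, |5|->4, |3|->2
Step 3: Attach original signs; sum ranks with positive sign and with negative sign.
W+ = 7 + 1 + 4 + 2 = 14
W- = 5.5 + 3 + 5.5 = 14
(Check: W+ + W- = 28 should equal n(n+1)/2 = 28.)
Step 4: Test statistic W = min(W+, W-) = 14.
Step 5: Ties in |d|, so use the tie-corrected normal approximation.
        E[W] = n(n+1)/4 = 7*8/4 = 14.
        Tie groups: |d|=6 (t=2); sum(t^3 - t) = 6.
        Var[W] = n(n+1)(2n+1)/24 - sum(t^3-t)/48 = 840/24 - 6/48 = 34.875.
        z = (W - E[W]) / sqrt(Var[W]) = (14 - 14) / 5.9055 = 0.0000.
        Two-sided p = 2*Phi(z) = 1.000000.
Step 6: alpha = 0.1. fail to reject H0.

W+ = 14, W- = 14, W = min = 14, p = 1.000000, fail to reject H0.


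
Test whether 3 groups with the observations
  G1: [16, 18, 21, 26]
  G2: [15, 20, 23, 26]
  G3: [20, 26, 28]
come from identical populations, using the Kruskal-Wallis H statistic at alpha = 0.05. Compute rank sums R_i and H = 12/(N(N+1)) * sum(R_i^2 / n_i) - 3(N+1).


Step 1: Combine all N = 11 observations and assign midranks.
sorted (value, group, rank): (15,G2,1), (16,G1,2), (18,G1,3), (20,G2,4.5), (20,G3,4.5), (21,G1,6), (23,G2,7), (26,G1,9), (26,G2,9), (26,G3,9), (28,G3,11)
Step 2: Sum ranks within each group.
R_1 = 20 (n_1 = 4)
R_2 = 21.5 (n_2 = 4)
R_3 = 24.5 (n_3 = 3)
Step 3: H = 12/(N(N+1)) * sum(R_i^2/n_i) - 3(N+1)
     = 12/(11*12) * (20^2/4 + 21.5^2/4 + 24.5^2/3) - 3*12
     = 0.090909 * 415.646 - 36
     = 1.785985.
Step 4: Ties present; correction factor C = 1 - 30/(11^3 - 11) = 0.977273. Corrected H = 1.785985 / 0.977273 = 1.827519.
Step 5: Under H0, H ~ chi^2(2); p-value = 0.401014.
Step 6: alpha = 0.05. fail to reject H0.

H = 1.8275, df = 2, p = 0.401014, fail to reject H0.


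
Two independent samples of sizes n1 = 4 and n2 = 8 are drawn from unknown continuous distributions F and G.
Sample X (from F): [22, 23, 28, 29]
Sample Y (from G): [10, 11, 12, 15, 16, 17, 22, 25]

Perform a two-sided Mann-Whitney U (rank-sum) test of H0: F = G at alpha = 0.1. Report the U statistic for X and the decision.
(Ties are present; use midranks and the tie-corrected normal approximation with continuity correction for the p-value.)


Step 1: Combine and sort all 12 observations; assign midranks.
sorted (value, group): (10,Y), (11,Y), (12,Y), (15,Y), (16,Y), (17,Y), (22,X), (22,Y), (23,X), (25,Y), (28,X), (29,X)
ranks: 10->1, 11->2, 12->3, 15->4, 16->5, 17->6, 22->7.5, 22->7.5, 23->9, 25->10, 28->11, 29->12
Step 2: Rank sum for X: R1 = 7.5 + 9 + 11 + 12 = 39.5.
Step 3: U_X = R1 - n1(n1+1)/2 = 39.5 - 4*5/2 = 39.5 - 10 = 29.5.
       U_Y = n1*n2 - U_X = 32 - 29.5 = 2.5.
Step 4: Ties are present, so use the tie-corrected normal approximation (with continuity correction) for the p-value.
Step 5: p-value = 0.026980; compare to alpha = 0.1. reject H0.

U_X = 29.5, p = 0.026980, reject H0 at alpha = 0.1.


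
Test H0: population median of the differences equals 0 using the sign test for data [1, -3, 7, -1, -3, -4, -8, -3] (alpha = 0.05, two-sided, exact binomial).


Step 1: Discard zero differences. Original n = 8; n_eff = number of nonzero differences = 8.
Nonzero differences (with sign): +1, -3, +7, -1, -3, -4, -8, -3
Step 2: Count signs: positive = 2, negative = 6.
Step 3: Under H0: P(positive) = 0.5, so the number of positives S ~ Bin(8, 0.5).
Step 4: Two-sided exact p-value = sum of Bin(8,0.5) probabilities at or below the observed probability = 0.289062.
Step 5: alpha = 0.05. fail to reject H0.

n_eff = 8, pos = 2, neg = 6, p = 0.289062, fail to reject H0.


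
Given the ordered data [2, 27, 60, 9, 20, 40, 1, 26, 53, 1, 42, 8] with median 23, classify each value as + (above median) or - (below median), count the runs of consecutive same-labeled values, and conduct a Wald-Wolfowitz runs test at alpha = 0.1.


Step 1: Compute median = 23; label A = above, B = below.
Labels in order: BAABBABAABAB  (n_A = 6, n_B = 6)
Step 2: Count runs R = 9.
Step 3: Under H0 (random ordering), E[R] = 2*n_A*n_B/(n_A+n_B) + 1 = 2*6*6/12 + 1 = 7.0000.
        Var[R] = 2*n_A*n_B*(2*n_A*n_B - n_A - n_B) / ((n_A+n_B)^2 * (n_A+n_B-1)) = 4320/1584 = 2.7273.
        SD[R] = 1.6514.
Step 4: Continuity-corrected z = (R - 0.5 - E[R]) / SD[R] = (9 - 0.5 - 7.0000) / 1.6514 = 0.9083.
Step 5: Two-sided p-value via normal approximation = 2*(1 - Phi(|z|)) = 0.363722.
Step 6: alpha = 0.1. fail to reject H0.

R = 9, z = 0.9083, p = 0.363722, fail to reject H0.


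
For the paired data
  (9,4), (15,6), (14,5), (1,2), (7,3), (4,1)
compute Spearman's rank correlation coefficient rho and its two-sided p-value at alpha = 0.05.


Step 1: Rank x and y separately (midranks; no ties here).
rank(x): 9->4, 15->6, 14->5, 1->1, 7->3, 4->2
rank(y): 4->4, 6->6, 5->5, 2->2, 3->3, 1->1
Step 2: d_i = R_x(i) - R_y(i); compute d_i^2.
  (4-4)^2=0, (6-6)^2=0, (5-5)^2=0, (1-2)^2=1, (3-3)^2=0, (2-1)^2=1
sum(d^2) = 2.
Step 3: rho = 1 - 6*2 / (6*(6^2 - 1)) = 1 - 12/210 = 0.942857.
Step 4: Under H0, t = rho * sqrt((n-2)/(1-rho^2)) = 5.6595 ~ t(4).
Step 5: Two-sided p-value from the t-distribution with 4 df = 0.004805.
Step 6: alpha = 0.05. reject H0.

rho = 0.9429, p = 0.004805, reject H0 at alpha = 0.05.


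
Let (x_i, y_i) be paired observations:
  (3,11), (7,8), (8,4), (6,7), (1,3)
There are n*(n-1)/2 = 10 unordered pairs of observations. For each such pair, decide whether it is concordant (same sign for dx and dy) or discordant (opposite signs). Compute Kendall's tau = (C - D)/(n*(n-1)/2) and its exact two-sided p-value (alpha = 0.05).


Step 1: Enumerate the 10 unordered pairs (i,j) with i<j and classify each by sign(x_j-x_i) * sign(y_j-y_i).
  (1,2):dx=+4,dy=-3->D; (1,3):dx=+5,dy=-7->D; (1,4):dx=+3,dy=-4->D; (1,5):dx=-2,dy=-8->C
  (2,3):dx=+1,dy=-4->D; (2,4):dx=-1,dy=-1->C; (2,5):dx=-6,dy=-5->C; (3,4):dx=-2,dy=+3->D
  (3,5):dx=-7,dy=-1->C; (4,5):dx=-5,dy=-4->C
Step 2: C = 5, D = 5, total pairs = 10.
Step 3: tau = (C - D)/(n(n-1)/2) = (5 - 5)/10 = 0.000000.
Step 4: Exact two-sided p-value (enumerate n! = 120 permutations of y under H0): p = 1.000000.
Step 5: alpha = 0.05. fail to reject H0.

tau_b = 0.0000 (C=5, D=5), p = 1.000000, fail to reject H0.


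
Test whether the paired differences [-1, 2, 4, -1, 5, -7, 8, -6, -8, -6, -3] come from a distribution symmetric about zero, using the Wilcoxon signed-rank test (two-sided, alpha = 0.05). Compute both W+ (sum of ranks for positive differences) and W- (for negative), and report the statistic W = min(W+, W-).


Step 1: Drop any zero differences (none here) and take |d_i|.
|d| = [1, 2, 4, 1, 5, 7, 8, 6, 8, 6, 3]
Step 2: Midrank |d_i| (ties get averaged ranks).
ranks: |1|->1.5, |2|->3, |4|->5, |1|->1.5, |5|->6, |7|->9, |8|->10.5, |6|->7.5, |8|->10.5, |6|->7.5, |3|->4
Step 3: Attach original signs; sum ranks with positive sign and with negative sign.
W+ = 3 + 5 + 6 + 10.5 = 24.5
W- = 1.5 + 1.5 + 9 + 7.5 + 10.5 + 7.5 + 4 = 41.5
(Check: W+ + W- = 66 should equal n(n+1)/2 = 66.)
Step 4: Test statistic W = min(W+, W-) = 24.5.
Step 5: Ties in |d|, so use the tie-corrected normal approximation.
        E[W] = n(n+1)/4 = 11*12/4 = 33.
        Tie groups: |d|=1 (t=2), |d|=6 (t=2), |d|=8 (t=2); sum(t^3 - t) = 18.
        Var[W] = n(n+1)(2n+1)/24 - sum(t^3-t)/48 = 3036/24 - 18/48 = 126.125.
        z = (W - E[W]) / sqrt(Var[W]) = (24.5 - 33) / 11.2305 = -0.7569.
        Two-sided p = 2*Phi(z) = 0.449131.
Step 6: alpha = 0.05. fail to reject H0.

W+ = 24.5, W- = 41.5, W = min = 24.5, p = 0.449131, fail to reject H0.
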